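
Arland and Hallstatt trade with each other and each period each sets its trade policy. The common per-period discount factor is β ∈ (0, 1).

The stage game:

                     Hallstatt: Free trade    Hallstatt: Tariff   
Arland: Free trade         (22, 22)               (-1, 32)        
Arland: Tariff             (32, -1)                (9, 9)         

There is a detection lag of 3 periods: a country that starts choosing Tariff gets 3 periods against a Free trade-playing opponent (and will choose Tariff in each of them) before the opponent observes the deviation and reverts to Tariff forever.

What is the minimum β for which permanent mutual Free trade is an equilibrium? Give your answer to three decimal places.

0.758

The best deviation is to choose Tariff for all 3 undetected periods, earning 32 each, then 9 forever once detected.
Deviation value: 32(1−β^3)/(1−β) + 9β^3/(1−β); cooperation value: 22/(1−β).
IC: 22 ≥ 32(1−β^3) + 9β^3 = 32 − 23β^3.
So β^3 ≥ 10/23, giving β ≥ (10/23)^(1/3) ≈ 0.758.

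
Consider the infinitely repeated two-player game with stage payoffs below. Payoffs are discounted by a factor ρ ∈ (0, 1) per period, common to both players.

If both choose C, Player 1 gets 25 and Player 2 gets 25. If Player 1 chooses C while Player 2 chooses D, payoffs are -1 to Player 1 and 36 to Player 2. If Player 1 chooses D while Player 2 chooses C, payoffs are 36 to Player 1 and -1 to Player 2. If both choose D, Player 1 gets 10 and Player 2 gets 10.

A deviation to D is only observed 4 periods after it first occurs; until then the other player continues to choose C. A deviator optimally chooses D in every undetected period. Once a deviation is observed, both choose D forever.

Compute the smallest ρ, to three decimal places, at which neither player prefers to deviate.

0.807

Deviating for the 4 undetected periods gains 36−25 = 11 per period over cooperation, then loses 25−10 = 15 per period forever once punishment starts.
Gain: 11(1 + ρ + … + ρ^3); loss: 15·ρ^4/(1−ρ).
No profitable deviation ⇔ 11(1−ρ^4) ≤ 15·ρ^4, i.e. ρ^4 ≥ 11/(11+15) = 11/26.
Hence ρ ≥ (11/26)^(1/4) ≈ 0.807.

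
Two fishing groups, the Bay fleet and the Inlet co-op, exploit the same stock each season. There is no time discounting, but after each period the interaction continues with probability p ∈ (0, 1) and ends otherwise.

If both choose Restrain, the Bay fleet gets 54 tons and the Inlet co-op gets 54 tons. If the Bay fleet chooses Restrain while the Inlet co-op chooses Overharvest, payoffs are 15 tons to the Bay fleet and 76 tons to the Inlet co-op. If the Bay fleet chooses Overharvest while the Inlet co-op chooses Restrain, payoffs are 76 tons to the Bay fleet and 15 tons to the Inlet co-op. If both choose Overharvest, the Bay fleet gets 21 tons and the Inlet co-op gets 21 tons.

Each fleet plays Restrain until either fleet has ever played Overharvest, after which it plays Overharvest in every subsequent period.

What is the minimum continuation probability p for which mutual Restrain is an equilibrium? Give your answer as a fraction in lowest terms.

2/5

With no time discounting, the continuation probability p plays the role of the discount factor.
Grim-trigger IC: 54/(1−p) ≥ 76 + 21p/(1−p) ⇒ p ≥ (76−54)/(76−21) = 2/5.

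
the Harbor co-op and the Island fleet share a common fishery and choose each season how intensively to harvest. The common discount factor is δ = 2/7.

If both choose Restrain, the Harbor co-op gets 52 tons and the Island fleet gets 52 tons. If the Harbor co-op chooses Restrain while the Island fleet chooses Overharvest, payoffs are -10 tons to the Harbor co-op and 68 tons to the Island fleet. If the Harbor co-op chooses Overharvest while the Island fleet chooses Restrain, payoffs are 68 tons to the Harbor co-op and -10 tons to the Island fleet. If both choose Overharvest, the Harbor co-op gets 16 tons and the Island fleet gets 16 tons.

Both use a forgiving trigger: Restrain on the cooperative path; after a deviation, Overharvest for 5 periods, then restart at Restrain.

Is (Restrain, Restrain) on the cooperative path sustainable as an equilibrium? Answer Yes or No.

IC: δ+…+δ^5 ≥ (68−52)/(52−16) = 4/9.
At δ = 2/7: partial sum = 0.3992 < 0.4444. Cooperation not sustainable.

No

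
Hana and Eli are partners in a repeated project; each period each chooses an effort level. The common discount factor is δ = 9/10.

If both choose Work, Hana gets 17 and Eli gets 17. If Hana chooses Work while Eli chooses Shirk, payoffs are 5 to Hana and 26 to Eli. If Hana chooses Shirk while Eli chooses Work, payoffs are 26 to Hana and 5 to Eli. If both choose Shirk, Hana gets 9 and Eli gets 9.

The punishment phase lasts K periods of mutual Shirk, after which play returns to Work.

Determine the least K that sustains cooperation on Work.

2

No profitable deviation requires (17−9)(δ+…+δ^K) ≥ 26−17, i.e. δ+…+δ^K ≥ 9/8 ≈ 1.1250.
With δ = 9/10, the partial sums are K=1: 0.9000, K=2: 1.7100.
K = 2 is the first length at which the sum reaches 1.1250.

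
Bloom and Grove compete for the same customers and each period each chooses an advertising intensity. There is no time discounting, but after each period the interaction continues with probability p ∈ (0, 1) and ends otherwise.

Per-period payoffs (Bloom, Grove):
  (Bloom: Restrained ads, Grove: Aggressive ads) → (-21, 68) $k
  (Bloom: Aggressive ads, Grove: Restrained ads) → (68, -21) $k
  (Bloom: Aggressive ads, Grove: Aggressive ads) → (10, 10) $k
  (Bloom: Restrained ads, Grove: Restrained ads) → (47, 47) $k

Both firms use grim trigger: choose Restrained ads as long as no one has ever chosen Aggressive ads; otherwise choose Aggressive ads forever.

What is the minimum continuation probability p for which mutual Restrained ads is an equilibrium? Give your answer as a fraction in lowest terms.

Expected cooperation value is 47 + p·47 + p²·47 + … = 47/(1−p); deviation gives 68 + p·10/(1−p).
47 ≥ 68(1−p) + 10p ⇒ 58p ≥ 21 ⇒ p ≥ 21/58.

21/58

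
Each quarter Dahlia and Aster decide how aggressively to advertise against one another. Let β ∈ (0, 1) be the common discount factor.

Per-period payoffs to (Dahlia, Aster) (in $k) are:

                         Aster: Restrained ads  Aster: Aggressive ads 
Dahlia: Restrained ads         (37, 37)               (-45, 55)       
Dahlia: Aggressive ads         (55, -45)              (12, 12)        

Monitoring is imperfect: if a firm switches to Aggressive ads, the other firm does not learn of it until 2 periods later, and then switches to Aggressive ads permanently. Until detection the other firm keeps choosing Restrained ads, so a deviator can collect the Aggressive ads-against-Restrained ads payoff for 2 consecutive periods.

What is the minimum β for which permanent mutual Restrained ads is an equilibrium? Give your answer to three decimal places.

0.647

Deviating for the 2 undetected periods gains 55−37 = 18 per period over cooperation, then loses 37−12 = 25 per period forever once punishment starts.
Gain: 18(1 + β + … + β^1); loss: 25·β^2/(1−β).
No profitable deviation ⇔ 18(1−β^2) ≤ 25·β^2, i.e. β^2 ≥ 18/(18+25) = 18/43.
Hence β ≥ (18/43)^(1/2) ≈ 0.647.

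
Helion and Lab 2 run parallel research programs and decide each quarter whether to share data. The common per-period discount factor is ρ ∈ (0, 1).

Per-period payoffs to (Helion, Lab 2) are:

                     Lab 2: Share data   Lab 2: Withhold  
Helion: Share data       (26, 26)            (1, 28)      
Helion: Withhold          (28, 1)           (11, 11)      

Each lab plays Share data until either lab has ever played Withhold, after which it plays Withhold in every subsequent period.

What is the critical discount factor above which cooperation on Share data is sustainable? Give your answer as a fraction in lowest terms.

2/17

Cooperation forever yields 26 each period: 26/(1−ρ).
Deviating yields 28 once, then 11 forever: 28 + 11ρ/(1−ρ).
No profitable deviation requires 26/(1−ρ) ≥ 28 + 11ρ/(1−ρ).
Multiplying by (1−ρ): 26 ≥ 28(1−ρ) + 11ρ = 28 − 17ρ.
So 17ρ ≥ 2, i.e. ρ ≥ 2/17.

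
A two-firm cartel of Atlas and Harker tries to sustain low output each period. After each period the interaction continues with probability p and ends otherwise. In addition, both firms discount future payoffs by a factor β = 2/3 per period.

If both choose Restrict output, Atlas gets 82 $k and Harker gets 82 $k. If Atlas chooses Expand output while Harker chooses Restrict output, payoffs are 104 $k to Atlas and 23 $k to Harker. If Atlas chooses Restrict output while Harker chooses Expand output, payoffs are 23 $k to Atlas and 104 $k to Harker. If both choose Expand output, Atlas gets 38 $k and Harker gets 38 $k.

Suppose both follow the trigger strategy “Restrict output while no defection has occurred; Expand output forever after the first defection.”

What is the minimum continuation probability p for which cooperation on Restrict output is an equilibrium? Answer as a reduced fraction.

1/2

Expected continuation weight on next period's payoff is β·p = 2/3·p, which plays the role of the discount factor.
Cooperation requires 2/3·p ≥ (104−82)/(104−38) = 1/3, hence p ≥ 1/2.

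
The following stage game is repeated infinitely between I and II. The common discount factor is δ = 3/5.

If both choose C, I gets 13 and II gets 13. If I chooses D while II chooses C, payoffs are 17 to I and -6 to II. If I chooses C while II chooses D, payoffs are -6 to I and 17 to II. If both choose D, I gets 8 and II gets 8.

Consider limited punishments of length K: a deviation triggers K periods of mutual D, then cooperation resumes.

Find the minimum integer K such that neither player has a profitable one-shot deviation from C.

No profitable deviation requires (13−8)(δ+…+δ^K) ≥ 17−13, i.e. δ+…+δ^K ≥ 4/5 ≈ 0.8000.
With δ = 3/5, the partial sums are K=1: 0.6000, K=2: 0.9600.
K = 2 is the first length at which the sum reaches 0.8000.

2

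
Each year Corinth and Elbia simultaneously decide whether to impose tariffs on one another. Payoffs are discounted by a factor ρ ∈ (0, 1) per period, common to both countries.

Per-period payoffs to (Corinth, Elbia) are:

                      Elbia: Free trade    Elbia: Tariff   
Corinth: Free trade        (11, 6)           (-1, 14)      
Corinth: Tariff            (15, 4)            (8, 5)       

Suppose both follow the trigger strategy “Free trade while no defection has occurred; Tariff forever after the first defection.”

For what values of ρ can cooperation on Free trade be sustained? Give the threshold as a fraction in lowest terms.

8/9

For Corinth: deviation gain 15−11 = 4, per-period punishment loss 11−8 = 3. IC gives ρ ≥ 4/7.
For Elbia: gain 8, loss 1 per period, so ρ ≥ 8/9.
The tighter constraint is Elbia's, so cooperation needs ρ ≥ 8/9.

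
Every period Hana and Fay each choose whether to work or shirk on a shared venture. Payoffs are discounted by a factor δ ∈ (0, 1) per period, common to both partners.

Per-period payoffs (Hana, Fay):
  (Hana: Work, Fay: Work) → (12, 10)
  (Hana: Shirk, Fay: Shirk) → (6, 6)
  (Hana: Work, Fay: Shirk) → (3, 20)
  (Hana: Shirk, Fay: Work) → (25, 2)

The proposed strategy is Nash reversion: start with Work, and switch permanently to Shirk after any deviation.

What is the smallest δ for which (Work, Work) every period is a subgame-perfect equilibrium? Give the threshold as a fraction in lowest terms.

5/7

For Hana: deviation gain 25−12 = 13, per-period punishment loss 12−6 = 6. IC gives δ ≥ 13/19.
For Fay: gain 10, loss 4 per period, so δ ≥ 10/14 = 5/7.
The tighter constraint is Fay's, so cooperation needs δ ≥ 5/7.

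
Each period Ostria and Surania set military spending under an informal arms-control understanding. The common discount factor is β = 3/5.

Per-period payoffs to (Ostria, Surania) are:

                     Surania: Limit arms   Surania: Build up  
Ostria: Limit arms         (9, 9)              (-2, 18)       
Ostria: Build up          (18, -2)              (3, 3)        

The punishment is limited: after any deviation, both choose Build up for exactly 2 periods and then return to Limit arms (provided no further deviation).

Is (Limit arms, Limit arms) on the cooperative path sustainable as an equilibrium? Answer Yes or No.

Comparing payoff streams over the 3 periods until play realigns: cooperate → 9(1+β+…+β^2); deviate → 18 + 3(β+…+β^2).
Cooperation is sustained iff (9−3)(β+…+β^2) ≥ 18−9.
β+…+β^2 = 3/5·(1−(3/5)^2)/(1−3/5) = 0.9600, and (18−9)/(9−3) = 1.5000.
0.9600 < 1.5000, so cooperation is not sustainable.

No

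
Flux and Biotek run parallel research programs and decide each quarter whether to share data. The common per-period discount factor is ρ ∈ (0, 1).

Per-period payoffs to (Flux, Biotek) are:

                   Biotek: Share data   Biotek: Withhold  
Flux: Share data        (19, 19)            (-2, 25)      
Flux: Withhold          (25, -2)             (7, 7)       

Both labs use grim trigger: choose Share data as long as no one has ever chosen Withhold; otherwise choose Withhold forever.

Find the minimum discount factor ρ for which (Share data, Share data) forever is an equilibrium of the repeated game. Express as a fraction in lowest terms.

Under grim trigger the critical discount factor is (T−C)/(T−P) with T = 25, C = 19, P = 7.
ρ* = (25−19)/(25−7) = 6/18 = 1/3.

1/3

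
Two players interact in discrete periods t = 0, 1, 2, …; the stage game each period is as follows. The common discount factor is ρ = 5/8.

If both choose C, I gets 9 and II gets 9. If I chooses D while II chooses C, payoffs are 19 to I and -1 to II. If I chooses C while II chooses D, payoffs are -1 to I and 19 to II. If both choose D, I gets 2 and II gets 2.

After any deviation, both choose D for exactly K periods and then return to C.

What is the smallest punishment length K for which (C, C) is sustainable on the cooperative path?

IC: ρ(1−ρ^K)/(1−ρ) ≥ (19−9)/(9−2) = 10/7.
With ρ = 5/8: need 1 − ρ^K ≥ 10/7·(1−5/8)/(5/8), i.e. ρ^K ≤ 0.1429.
Since (5/8)^4 = 0.1526 and (5/8)^5 = 0.0954, the smallest such K is 5.

5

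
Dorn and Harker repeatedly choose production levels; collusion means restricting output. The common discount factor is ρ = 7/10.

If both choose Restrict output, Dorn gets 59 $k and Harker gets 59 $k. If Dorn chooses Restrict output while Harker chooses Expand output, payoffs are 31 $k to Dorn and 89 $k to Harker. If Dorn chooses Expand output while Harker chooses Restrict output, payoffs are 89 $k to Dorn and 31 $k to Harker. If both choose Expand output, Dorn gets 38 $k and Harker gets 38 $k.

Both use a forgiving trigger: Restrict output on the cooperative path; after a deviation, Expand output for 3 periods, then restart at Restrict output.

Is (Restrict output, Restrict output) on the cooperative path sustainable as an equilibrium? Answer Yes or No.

Comparing payoff streams over the 4 periods until play realigns: cooperate → 59(1+ρ+…+ρ^3); deviate → 89 + 38(ρ+…+ρ^3).
Cooperation is sustained iff (59−38)(ρ+…+ρ^3) ≥ 89−59.
ρ+…+ρ^3 = 7/10·(1−(7/10)^3)/(1−7/10) = 1.5330, and (89−59)/(59−38) = 1.4286.
1.5330 ≥ 1.4286, so cooperation is sustainable.

Yes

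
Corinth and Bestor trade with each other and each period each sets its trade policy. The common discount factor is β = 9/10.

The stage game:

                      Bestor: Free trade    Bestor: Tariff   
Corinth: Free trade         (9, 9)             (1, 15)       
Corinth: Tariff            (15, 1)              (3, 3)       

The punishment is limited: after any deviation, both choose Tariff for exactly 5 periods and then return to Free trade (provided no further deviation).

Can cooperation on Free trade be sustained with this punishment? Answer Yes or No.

Yes

A one-shot deviation gives 15 now, then 3 for 5 periods, then back to 9.
Gain from deviating: (15−9) today; loss: (9−3) in each of the next 5 periods.
No-deviation condition: (9−3)(β+…+β^5) ≥ 15−9, i.e. β+…+β^5 ≥ 1.
At β = 9/10: β+…+β^5 = 3.6856 ≥ 1.0000.
So cooperation is sustainable.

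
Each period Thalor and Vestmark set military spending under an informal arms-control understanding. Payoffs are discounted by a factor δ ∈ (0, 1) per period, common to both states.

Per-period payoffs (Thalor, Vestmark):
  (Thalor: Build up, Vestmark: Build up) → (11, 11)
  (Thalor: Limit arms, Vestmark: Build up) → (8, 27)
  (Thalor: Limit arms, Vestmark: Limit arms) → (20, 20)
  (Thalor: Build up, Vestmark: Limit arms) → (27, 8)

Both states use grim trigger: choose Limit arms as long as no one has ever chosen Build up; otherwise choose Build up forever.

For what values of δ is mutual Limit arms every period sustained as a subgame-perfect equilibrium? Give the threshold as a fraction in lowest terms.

One-period gain from deviating is 27 − 20 = 7. The loss is 20 − 11 = 9 in every subsequent period, with present value 9·δ/(1−δ).
Deviation is unprofitable when 9·δ/(1−δ) ≥ 7, i.e. δ/(1−δ) ≥ 7/9.
Equivalently δ ≥ 7/(7+9) = 7/16.

7/16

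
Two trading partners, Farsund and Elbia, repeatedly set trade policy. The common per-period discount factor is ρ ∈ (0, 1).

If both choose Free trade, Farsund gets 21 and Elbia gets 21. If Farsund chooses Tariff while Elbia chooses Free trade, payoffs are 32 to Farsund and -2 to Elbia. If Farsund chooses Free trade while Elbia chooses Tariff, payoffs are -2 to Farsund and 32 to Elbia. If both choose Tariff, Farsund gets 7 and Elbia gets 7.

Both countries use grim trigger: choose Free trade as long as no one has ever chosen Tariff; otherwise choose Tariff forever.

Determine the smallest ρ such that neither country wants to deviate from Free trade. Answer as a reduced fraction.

11/25

One-period gain from deviating is 32 − 21 = 11. The loss is 21 − 7 = 14 in every subsequent period, with present value 14·ρ/(1−ρ).
Deviation is unprofitable when 14·ρ/(1−ρ) ≥ 11, i.e. ρ/(1−ρ) ≥ 11/14.
Equivalently ρ ≥ 11/(11+14) = 11/25.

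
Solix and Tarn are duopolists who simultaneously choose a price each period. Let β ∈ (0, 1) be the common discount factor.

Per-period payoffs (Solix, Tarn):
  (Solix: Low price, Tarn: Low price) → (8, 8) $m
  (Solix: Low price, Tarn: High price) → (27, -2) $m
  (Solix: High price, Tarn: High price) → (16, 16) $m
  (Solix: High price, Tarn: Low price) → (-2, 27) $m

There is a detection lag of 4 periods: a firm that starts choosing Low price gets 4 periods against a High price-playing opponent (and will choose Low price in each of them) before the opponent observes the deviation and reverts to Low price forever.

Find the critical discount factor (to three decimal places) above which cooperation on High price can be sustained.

0.872

A deviator earns 27 for 4 periods, then 8 forever; cooperating earns 16 forever. Multiplying the IC by (1−β):
16 ≥ 27(1−β^4) + 8β^4, so 19·β^4 ≥ 11 and β^4 ≥ 11/19.
β ≥ (11/19)^(1/4) ≈ 0.872.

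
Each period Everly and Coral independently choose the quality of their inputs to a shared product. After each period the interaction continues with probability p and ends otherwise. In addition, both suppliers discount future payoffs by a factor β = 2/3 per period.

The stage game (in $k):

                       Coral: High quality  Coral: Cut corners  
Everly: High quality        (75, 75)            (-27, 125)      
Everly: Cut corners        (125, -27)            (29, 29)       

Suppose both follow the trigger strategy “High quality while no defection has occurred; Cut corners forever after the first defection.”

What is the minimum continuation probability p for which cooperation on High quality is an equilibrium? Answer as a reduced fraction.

25/32

With continuation probability p and discount β, the effective per-period discount factor is βp.
Grim-trigger IC: βp ≥ (125−75)/(125−29) = 25/48.
So p ≥ (25/48)/(2/3) = 25/32.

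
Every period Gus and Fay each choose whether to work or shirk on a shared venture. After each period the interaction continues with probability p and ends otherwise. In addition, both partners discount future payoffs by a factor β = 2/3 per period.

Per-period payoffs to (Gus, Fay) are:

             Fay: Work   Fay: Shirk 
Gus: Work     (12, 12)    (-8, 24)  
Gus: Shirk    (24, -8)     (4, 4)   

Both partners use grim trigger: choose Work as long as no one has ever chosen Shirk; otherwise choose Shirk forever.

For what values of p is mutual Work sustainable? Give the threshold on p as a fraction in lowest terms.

9/10

Expected continuation weight on next period's payoff is β·p = 2/3·p, which plays the role of the discount factor.
Cooperation requires 2/3·p ≥ (24−12)/(24−4) = 3/5, hence p ≥ 9/10.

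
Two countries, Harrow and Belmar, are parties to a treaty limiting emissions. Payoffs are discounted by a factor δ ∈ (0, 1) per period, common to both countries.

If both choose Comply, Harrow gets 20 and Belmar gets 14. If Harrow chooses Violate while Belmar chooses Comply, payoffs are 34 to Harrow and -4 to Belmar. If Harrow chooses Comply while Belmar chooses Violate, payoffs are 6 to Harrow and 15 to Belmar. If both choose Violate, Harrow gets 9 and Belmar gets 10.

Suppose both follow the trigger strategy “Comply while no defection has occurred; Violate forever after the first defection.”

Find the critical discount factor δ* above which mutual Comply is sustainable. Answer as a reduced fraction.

For Harrow: deviation gain 34−20 = 14, per-period punishment loss 20−9 = 11. IC gives δ ≥ 14/25.
For Belmar: gain 1, loss 4 per period, so δ ≥ 1/5.
The tighter constraint is Harrow's, so cooperation needs δ ≥ 14/25.

14/25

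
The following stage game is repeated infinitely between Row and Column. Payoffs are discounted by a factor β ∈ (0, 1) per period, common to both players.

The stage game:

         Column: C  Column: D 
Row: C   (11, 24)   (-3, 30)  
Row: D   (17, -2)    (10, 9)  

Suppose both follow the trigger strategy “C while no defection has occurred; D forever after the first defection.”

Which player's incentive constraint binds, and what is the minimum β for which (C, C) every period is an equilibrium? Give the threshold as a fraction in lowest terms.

For Row: deviation gain 17−11 = 6, per-period punishment loss 11−10 = 1. IC gives β ≥ 6/7.
For Column: gain 6, loss 15 per period, so β ≥ 6/21 = 2/7.
The tighter constraint is Row's, so cooperation needs β ≥ 6/7.

Row; β ≥ 6/7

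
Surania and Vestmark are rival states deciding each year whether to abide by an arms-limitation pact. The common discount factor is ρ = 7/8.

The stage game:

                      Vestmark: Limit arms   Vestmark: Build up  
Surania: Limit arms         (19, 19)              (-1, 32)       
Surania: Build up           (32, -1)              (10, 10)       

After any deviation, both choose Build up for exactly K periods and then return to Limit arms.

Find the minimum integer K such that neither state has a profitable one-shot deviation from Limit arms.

No profitable deviation requires (19−10)(ρ+…+ρ^K) ≥ 32−19, i.e. ρ+…+ρ^K ≥ 13/9 ≈ 1.4444.
With ρ = 7/8, the partial sums are K=1: 0.8750, K=2: 1.6406.
K = 2 is the first length at which the sum reaches 1.4444.

2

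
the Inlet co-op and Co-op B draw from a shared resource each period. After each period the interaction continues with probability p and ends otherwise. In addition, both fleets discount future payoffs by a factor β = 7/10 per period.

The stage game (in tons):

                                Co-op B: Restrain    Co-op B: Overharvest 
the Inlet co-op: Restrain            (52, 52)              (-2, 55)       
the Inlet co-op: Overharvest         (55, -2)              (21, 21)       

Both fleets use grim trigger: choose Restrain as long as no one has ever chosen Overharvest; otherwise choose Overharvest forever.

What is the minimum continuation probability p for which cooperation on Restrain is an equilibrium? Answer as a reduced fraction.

Expected continuation weight on next period's payoff is β·p = 7/10·p, which plays the role of the discount factor.
Cooperation requires 7/10·p ≥ (55−52)/(55−21) = 3/34, hence p ≥ 15/119.

15/119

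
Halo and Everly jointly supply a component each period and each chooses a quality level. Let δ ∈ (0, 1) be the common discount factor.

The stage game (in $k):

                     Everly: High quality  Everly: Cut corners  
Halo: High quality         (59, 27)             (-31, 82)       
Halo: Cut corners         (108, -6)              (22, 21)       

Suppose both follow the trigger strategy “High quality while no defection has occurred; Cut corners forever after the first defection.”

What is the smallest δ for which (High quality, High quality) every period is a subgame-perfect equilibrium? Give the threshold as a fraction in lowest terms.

For Halo: deviation gain 108−59 = 49, per-period punishment loss 59−22 = 37. IC gives δ ≥ 49/86.
For Everly: gain 55, loss 6 per period, so δ ≥ 55/61.
The tighter constraint is Everly's, so cooperation needs δ ≥ 55/61.

55/61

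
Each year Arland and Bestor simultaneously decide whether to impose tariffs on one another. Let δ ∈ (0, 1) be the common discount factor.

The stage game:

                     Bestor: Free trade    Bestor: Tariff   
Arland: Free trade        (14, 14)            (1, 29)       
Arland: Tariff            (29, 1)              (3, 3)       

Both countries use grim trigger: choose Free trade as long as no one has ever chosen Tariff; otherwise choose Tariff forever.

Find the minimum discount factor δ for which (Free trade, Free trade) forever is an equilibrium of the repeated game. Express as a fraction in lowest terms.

14/(1−δ) ≥ 29 + 3δ/(1−δ)
14 ≥ 29 − 26δ
δ ≥ 15/26.

15/26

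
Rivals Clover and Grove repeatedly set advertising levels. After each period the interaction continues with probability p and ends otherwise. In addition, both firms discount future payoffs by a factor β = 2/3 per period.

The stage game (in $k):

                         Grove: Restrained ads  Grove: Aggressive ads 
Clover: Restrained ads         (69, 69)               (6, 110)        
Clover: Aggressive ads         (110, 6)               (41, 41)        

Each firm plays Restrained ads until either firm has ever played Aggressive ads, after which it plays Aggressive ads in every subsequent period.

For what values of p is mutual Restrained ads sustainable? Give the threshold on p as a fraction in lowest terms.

41/46

With continuation probability p and discount β, the effective per-period discount factor is βp.
Grim-trigger IC: βp ≥ (110−69)/(110−41) = 41/69.
So p ≥ (41/69)/(2/3) = 41/46.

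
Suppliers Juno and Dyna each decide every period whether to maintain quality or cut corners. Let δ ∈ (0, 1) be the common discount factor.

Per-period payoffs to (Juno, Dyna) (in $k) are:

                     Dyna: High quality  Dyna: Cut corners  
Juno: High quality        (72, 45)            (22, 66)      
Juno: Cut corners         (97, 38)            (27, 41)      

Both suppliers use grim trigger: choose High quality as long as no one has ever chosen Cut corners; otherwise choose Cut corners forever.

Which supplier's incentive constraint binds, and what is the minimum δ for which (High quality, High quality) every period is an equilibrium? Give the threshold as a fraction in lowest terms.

Juno: cooperation gives 72 each period; deviation gives 97 once then 27 forever.
  72/(1−δ) ≥ 97 + 27δ/(1−δ) ⇒ δ ≥ 25/70 = 5/14.
Dyna: cooperation gives 45 each period; deviation gives 66 once then 41 forever.
  δ ≥ 21/25.
Both must hold, so the binding constraint is Dyna's: δ ≥ 21/25.

Dyna; δ ≥ 21/25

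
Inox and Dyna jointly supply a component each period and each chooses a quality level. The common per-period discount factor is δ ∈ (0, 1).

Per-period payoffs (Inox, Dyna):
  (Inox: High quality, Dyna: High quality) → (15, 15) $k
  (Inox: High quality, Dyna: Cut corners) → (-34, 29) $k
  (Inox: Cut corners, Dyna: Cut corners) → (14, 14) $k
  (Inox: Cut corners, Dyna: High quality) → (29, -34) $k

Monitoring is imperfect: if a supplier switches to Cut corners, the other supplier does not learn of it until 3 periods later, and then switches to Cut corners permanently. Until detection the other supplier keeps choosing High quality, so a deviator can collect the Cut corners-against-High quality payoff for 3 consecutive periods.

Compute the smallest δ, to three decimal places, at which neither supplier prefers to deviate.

A deviator earns 29 for 3 periods, then 14 forever; cooperating earns 15 forever. Multiplying the IC by (1−δ):
15 ≥ 29(1−δ^3) + 14δ^3, so 15·δ^3 ≥ 14 and δ^3 ≥ 14/15.
δ ≥ (14/15)^(1/3) ≈ 0.977.

0.977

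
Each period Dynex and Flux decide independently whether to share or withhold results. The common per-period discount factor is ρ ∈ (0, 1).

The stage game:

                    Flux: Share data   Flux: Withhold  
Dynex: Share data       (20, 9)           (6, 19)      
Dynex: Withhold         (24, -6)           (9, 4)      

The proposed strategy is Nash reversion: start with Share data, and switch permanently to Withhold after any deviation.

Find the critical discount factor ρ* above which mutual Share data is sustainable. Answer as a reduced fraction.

Dynex: cooperation gives 20 each period; deviation gives 24 once then 9 forever.
  20/(1−ρ) ≥ 24 + 9ρ/(1−ρ) ⇒ ρ ≥ 4/15.
Flux: cooperation gives 9 each period; deviation gives 19 once then 4 forever.
  ρ ≥ 10/15 = 2/3.
Both must hold, so the binding constraint is Flux's: ρ ≥ 2/3.

2/3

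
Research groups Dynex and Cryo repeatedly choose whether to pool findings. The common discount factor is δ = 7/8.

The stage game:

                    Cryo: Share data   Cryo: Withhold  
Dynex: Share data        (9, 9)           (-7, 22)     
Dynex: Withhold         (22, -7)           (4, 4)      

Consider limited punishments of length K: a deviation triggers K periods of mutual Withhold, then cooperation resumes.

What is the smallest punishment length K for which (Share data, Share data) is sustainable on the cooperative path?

IC: δ(1−δ^K)/(1−δ) ≥ (22−9)/(9−4) = 13/5.
With δ = 7/8: need 1 − δ^K ≥ 13/5·(1−7/8)/(7/8), i.e. δ^K ≤ 0.6286.
Since (7/8)^3 = 0.6699 and (7/8)^4 = 0.5862, the smallest such K is 4.

4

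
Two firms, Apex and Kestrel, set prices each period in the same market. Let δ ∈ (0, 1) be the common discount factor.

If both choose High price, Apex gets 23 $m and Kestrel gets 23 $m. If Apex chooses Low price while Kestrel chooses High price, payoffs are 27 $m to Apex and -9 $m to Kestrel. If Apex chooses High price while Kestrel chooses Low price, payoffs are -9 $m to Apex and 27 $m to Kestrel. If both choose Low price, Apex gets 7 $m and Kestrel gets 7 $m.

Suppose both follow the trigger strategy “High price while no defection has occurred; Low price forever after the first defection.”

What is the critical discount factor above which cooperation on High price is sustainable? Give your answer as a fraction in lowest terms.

One-period gain from deviating is 27 − 23 = 4. The loss is 23 − 7 = 16 in every subsequent period, with present value 16·δ/(1−δ).
Deviation is unprofitable when 16·δ/(1−δ) ≥ 4, i.e. δ/(1−δ) ≥ 1/4.
Equivalently δ ≥ 4/(4+16) = 1/5.

1/5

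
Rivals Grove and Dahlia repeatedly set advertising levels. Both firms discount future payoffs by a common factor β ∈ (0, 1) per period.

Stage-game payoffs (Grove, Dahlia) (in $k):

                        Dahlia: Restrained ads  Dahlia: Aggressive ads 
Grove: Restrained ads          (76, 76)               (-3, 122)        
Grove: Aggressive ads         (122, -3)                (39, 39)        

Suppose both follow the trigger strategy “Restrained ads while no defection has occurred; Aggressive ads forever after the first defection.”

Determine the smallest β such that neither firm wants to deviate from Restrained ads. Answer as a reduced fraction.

Cooperation forever yields 76 each period: 76/(1−β).
Deviating yields 122 once, then 39 forever: 122 + 39β/(1−β).
No profitable deviation requires 76/(1−β) ≥ 122 + 39β/(1−β).
Multiplying by (1−β): 76 ≥ 122(1−β) + 39β = 122 − 83β.
So 83β ≥ 46, i.e. β ≥ 46/83.

46/83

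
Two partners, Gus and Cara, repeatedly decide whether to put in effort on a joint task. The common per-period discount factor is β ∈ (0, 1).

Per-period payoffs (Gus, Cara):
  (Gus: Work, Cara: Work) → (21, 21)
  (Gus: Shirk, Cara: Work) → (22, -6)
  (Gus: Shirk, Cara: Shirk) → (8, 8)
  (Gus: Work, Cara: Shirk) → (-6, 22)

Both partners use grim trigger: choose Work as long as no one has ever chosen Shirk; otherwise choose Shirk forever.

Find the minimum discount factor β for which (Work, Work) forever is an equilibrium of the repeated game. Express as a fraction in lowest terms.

1/14

Cooperation forever yields 21 each period: 21/(1−β).
Deviating yields 22 once, then 8 forever: 22 + 8β/(1−β).
No profitable deviation requires 21/(1−β) ≥ 22 + 8β/(1−β).
Multiplying by (1−β): 21 ≥ 22(1−β) + 8β = 22 − 14β.
So 14β ≥ 1, i.e. β ≥ 1/14.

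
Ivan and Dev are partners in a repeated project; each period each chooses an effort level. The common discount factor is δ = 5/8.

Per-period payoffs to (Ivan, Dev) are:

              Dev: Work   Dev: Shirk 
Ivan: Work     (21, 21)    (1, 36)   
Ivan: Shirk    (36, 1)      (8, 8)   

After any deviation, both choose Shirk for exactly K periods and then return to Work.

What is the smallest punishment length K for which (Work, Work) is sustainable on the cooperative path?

3

No profitable deviation requires (21−8)(δ+…+δ^K) ≥ 36−21, i.e. δ+…+δ^K ≥ 15/13 ≈ 1.1538.
With δ = 5/8, the partial sums are K=1: 0.6250, K=2: 1.0156, K=3: 1.2598.
K = 3 is the first length at which the sum reaches 1.1538.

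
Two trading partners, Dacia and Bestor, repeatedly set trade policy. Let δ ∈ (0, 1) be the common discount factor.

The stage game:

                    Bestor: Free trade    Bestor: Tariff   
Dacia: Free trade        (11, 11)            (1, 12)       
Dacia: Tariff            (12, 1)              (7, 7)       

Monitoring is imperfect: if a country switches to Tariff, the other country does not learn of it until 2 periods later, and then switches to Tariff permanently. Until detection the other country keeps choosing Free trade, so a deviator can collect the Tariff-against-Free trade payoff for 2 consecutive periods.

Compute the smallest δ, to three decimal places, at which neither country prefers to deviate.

0.447

A deviator earns 12 for 2 periods, then 7 forever; cooperating earns 11 forever. Multiplying the IC by (1−δ):
11 ≥ 12(1−δ^2) + 7δ^2, so 5·δ^2 ≥ 1 and δ^2 ≥ 1/5.
δ ≥ (1/5)^(1/2) ≈ 0.447.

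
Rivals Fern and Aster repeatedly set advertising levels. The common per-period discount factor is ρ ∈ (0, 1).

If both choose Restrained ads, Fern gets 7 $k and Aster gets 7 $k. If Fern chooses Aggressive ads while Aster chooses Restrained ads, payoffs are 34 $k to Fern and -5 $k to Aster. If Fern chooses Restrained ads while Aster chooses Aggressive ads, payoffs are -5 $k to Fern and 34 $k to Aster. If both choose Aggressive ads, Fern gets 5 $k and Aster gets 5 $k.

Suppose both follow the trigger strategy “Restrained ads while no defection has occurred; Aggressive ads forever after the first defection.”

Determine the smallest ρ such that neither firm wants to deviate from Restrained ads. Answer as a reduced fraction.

27/29

One-period gain from deviating is 34 − 7 = 27. The loss is 7 − 5 = 2 in every subsequent period, with present value 2·ρ/(1−ρ).
Deviation is unprofitable when 2·ρ/(1−ρ) ≥ 27, i.e. ρ/(1−ρ) ≥ 27/2.
Equivalently ρ ≥ 27/(27+2) = 27/29.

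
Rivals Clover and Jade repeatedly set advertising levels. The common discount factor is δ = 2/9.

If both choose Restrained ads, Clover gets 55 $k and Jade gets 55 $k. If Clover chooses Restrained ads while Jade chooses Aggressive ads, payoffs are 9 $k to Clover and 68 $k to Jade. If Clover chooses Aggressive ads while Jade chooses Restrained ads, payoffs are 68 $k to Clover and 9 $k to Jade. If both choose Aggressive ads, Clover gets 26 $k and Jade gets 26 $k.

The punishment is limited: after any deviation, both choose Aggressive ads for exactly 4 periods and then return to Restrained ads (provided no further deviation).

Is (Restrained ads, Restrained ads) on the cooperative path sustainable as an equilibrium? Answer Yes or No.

IC: δ+…+δ^4 ≥ (68−55)/(55−26) = 13/29.
At δ = 2/9: partial sum = 0.2850 < 0.4483. Cooperation not sustainable.

No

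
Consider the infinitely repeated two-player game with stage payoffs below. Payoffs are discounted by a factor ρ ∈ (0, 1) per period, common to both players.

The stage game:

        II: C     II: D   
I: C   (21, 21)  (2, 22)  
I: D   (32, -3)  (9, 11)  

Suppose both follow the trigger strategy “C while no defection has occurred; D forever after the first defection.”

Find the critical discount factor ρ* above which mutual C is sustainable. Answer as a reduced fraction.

11/23

For I: deviation gain 32−21 = 11, per-period punishment loss 21−9 = 12. IC gives ρ ≥ 11/23.
For II: gain 1, loss 10 per period, so ρ ≥ 1/11.
The tighter constraint is I's, so cooperation needs ρ ≥ 11/23.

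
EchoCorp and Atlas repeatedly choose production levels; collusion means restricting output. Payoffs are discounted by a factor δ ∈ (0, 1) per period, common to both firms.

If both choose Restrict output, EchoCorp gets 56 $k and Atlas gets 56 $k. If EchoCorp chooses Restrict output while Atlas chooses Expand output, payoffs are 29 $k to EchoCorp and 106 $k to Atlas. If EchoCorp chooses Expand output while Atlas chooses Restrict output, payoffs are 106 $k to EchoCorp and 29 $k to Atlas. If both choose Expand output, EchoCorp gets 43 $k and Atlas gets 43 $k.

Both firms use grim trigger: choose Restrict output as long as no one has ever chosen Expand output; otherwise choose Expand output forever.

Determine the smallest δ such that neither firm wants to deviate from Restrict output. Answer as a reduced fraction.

50/63

Cooperation forever yields 56 each period: 56/(1−δ).
Deviating yields 106 once, then 43 forever: 106 + 43δ/(1−δ).
No profitable deviation requires 56/(1−δ) ≥ 106 + 43δ/(1−δ).
Multiplying by (1−δ): 56 ≥ 106(1−δ) + 43δ = 106 − 63δ.
So 63δ ≥ 50, i.e. δ ≥ 50/63.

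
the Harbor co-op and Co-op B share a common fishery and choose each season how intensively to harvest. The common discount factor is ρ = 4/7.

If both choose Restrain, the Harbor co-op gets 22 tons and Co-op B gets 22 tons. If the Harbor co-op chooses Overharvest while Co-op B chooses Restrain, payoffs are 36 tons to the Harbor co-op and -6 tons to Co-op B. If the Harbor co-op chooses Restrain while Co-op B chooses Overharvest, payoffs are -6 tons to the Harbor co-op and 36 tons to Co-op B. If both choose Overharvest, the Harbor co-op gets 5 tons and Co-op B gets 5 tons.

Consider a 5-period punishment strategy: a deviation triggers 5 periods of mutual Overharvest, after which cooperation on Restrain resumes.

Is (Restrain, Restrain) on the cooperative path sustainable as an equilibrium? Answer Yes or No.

A one-shot deviation gives 36 now, then 5 for 5 periods, then back to 22.
Gain from deviating: (36−22) today; loss: (22−5) in each of the next 5 periods.
No-deviation condition: (22−5)(ρ+…+ρ^5) ≥ 36−22, i.e. ρ+…+ρ^5 ≥ 14/17.
At ρ = 4/7: ρ+…+ρ^5 = 1.2521 ≥ 0.8235.
So cooperation is sustainable.

Yes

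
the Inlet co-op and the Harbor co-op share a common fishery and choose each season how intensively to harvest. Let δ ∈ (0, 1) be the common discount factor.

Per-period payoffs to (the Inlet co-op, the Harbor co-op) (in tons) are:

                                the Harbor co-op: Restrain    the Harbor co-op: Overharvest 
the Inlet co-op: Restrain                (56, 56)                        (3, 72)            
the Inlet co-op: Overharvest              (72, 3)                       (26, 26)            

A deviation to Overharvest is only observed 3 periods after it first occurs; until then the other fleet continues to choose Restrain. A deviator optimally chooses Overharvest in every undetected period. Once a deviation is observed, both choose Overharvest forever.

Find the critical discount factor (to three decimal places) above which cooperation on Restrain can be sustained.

0.703

A deviator earns 72 for 3 periods, then 26 forever; cooperating earns 56 forever. Multiplying the IC by (1−δ):
56 ≥ 72(1−δ^3) + 26δ^3, so 46·δ^3 ≥ 16 and δ^3 ≥ 8/23.
δ ≥ (8/23)^(1/3) ≈ 0.703.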